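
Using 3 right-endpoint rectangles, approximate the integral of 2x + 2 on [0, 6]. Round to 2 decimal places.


Right Riemann sum uses right endpoints of each subinterval.
Interval: [0, 6], n = 3
dx = (6 - 0) / 3 = 2
Right endpoints: [2, 4, 6]
f values: [6, 10, 14]
Sum = dx * (sum of f values)
= 2 * 30
= 60 = 60.00

60.00


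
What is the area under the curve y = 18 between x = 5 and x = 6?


The area under a constant function y = 18 is a rectangle.
Width = 6 - 5 = 1
Height = 18
Area = width * height
= 1 * 18
= 18

18


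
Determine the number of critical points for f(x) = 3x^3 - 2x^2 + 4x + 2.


Find where f'(x) = 0:
f(x) = 3x^3 - 2x^2 + 4x + 2
f'(x) = 9x^2 - 4x + 4
This is a quadratic in x. Use the discriminant to count real roots.
Discriminant = (-4)^2 - 4 * 9 * 4
= 16 - 144
= -128
Since discriminant < 0, f'(x) = 0 has no real solutions.
Number of critical points: 0

0


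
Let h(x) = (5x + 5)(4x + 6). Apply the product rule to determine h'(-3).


Let u(x) = 5x + 5 and v(x) = 4x + 6
u'(x) = 5
v'(x) = 4
Product rule: h'(x) = u'(x)*v(x) + u(x)*v'(x)
= 5 * (4x + 6) + (5x + 5) * 4
At x = -3:
u(-3) = 5 * (-3) + 5 = -10
v(-3) = 4 * (-3) + 6 = -6
h'(-3) = 5 * (-6) + (-10) * 4
= -30 - 40
= -70

-70


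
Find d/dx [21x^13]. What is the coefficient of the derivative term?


We apply the power rule: d/dx [ax^n] = a*n * x^(n-1)
d/dx [21x^13]
= 21 * 13 * x^(13-1)
= 273x^12
The coefficient is 273

273


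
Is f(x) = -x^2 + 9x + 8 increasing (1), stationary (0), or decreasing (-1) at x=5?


Compute f'(x) to determine behavior:
f'(x) = -2x + 9
f'(5) = -2 * 5 + 9
= -10 + 9
= -1
Since f'(5) < 0, the function is decreasing (-1)

-1


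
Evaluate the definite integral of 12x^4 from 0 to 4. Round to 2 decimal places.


Find the antiderivative of 12x^4:
F(x) = 12/5 * x^5
Apply the Fundamental Theorem of Calculus:
F(4) - F(0)
= 12/5 * 4^5 - 12/5 * 0^5
= 12/5 * (1024 - 0)
= 12/5 * 1024
= 12288/5 = 2457.60

2457.60


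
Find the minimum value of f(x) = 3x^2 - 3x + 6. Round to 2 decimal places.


For a quadratic f(x) = ax^2 + bx + c with a > 0, the minimum is at the vertex.
Vertex x-coordinate: x = -b/(2a)
x = -(-3) / (2 * 3)
x = 3/6 = 1/2
Substitute back to find the minimum value:
f(1/2) = 3 * (1/2)^2 - 3 * (1/2) + 6
= 3/4 - 3/2 + 6
= 21/4 = 5.25

5.25


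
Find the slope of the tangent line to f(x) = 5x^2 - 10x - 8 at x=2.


The slope of the tangent line equals f'(x) at the point.
f(x) = 5x^2 - 10x - 8
f'(x) = 10x - 10
At x = 2:
f'(2) = 10 * 2 - 10
= 20 - 10
= 10

10


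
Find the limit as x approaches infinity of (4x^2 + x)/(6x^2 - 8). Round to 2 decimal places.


For limits at infinity with equal-degree polynomials,
we compare leading coefficients.
Numerator leading term: 4x^2
Denominator leading term: 6x^2
Divide both by x^2:
lim = (4 + 1/x) / (6 - 8/x^2)
As x -> infinity, the 1/x and 1/x^2 terms vanish:
= 4/6 = 2/3 ≈ 0.67

0.67


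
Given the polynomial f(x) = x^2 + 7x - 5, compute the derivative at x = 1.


Differentiate term by term using power and sum rules:
f(x) = x^2 + 7x - 5
f'(x) = 2x + 7
Substitute x = 1:
f'(1) = 2 * 1 + 7
= 2 + 7
= 9

9


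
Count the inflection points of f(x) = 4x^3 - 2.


Inflection points occur where f''(x) = 0 and concavity changes.
f(x) = 4x^3 - 2
f'(x) = 12x^2
f''(x) = 24x
Set f''(x) = 0:
24x = 0
x = 0 / 24 = 0
Since f''(x) is linear (degree 1), it changes sign at this point.
Therefore there is exactly 1 inflection point.

1


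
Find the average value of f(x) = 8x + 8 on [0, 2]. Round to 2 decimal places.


Average value = 1/(b-a) * integral from a to b of f(x) dx
First compute the integral of 8x + 8:
F(x) = 4x^2 + 8x
F(2) = 4 * 4 + 8 * 2 = 32
F(0) = 4 * 0 + 8 * 0 = 0
Integral = 32 - 0 = 32
Average = 32 / (2 - 0) = 32 / 2
= 16 = 16.00

16.00


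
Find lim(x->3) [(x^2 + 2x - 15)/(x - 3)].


Direct substitution gives 0/0, so we factor the numerator.
Factor: (x^2 + 2x - 15) = (x - 3)(x + 5)
Cancel the common factor (x - 3):
(x^2 + 2x - 15)/(x - 3) = (x + 5)
Now substitute x = 3:
= (3) - (-5) = 8

8


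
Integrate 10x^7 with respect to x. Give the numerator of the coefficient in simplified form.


Apply the power rule for integration:
integral of ax^n dx = a/(n+1) * x^(n+1) + C
integral of 10x^7 dx
= 10/8 * x^8 + C
= 5/4 * x^8 + C
The coefficient in lowest terms is 5/4, and its numerator is 5

5


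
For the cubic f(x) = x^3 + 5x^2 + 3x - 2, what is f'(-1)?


Differentiate f(x) = x^3 + 5x^2 + 3x - 2 term by term:
f'(x) = 3x^2 + 10x + 3
Substitute x = -1:
f'(-1) = 3 * (-1)^2 + 10 * (-1) + 3
= 3 - 10 + 3
= -4

-4


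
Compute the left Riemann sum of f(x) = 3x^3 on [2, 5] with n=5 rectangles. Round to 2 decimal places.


Left Riemann sum uses left endpoints of each subinterval.
Interval: [2, 5], n = 5
dx = (5 - 2) / 5 = 3/5
Left endpoints: [2, 13/5, 16/5, 19/5, 22/5]
f values: [24, 6591/125, 12288/125, 20577/125, 31944/125]
Sum = dx * (sum of f values)
= 3/5 * 2976/5
= 8928/25 = 357.12

357.12


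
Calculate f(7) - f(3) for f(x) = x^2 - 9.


Net change = f(b) - f(a)
f(x) = x^2 - 9
Compute f(7):
f(7) = 1 * 7^2 + 0 * 7 - 9
= 49 + 0 - 9
= 40
Compute f(3):
f(3) = 1 * 3^2 + 0 * 3 - 9
= 9 + 0 - 9
= 0
Net change = 40 - 0 = 40

40


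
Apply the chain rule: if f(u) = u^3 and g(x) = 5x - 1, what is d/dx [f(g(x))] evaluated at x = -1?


Using the chain rule: (f(g(x)))' = f'(g(x)) * g'(x)
First, find g(-1):
g(-1) = 5 * (-1) - 1 = -6
Next, f'(u) = 3u^2
And g'(x) = 5
So f'(g(-1)) * g'(-1)
= 3 * (-6)^2 * 5
= 3 * 36 * 5
= 540

540


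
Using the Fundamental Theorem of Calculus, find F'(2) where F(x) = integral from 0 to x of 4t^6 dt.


By the Fundamental Theorem of Calculus (Part 1):
If F(x) = integral from 0 to x of f(t) dt, then F'(x) = f(x)
Here f(t) = 4t^6
So F'(x) = 4x^6
Evaluate at x = 2:
F'(2) = 4 * 2^6
= 4 * 64
= 256

256


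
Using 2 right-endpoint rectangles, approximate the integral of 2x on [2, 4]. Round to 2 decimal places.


Right Riemann sum uses right endpoints of each subinterval.
Interval: [2, 4], n = 2
dx = (4 - 2) / 2 = 1
Right endpoints: [3, 4]
f values: [6, 8]
Sum = dx * (sum of f values)
= 1 * 14
= 14 = 14.00

14.00


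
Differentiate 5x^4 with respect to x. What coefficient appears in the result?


We apply the power rule: d/dx [ax^n] = a*n * x^(n-1)
d/dx [5x^4]
= 5 * 4 * x^(4-1)
= 20x^3
The coefficient is 20

20


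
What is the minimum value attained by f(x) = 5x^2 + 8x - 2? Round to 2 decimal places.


For a quadratic f(x) = ax^2 + bx + c with a > 0, the minimum is at the vertex.
Vertex x-coordinate: x = -b/(2a)
x = -(8) / (2 * 5)
x = -8/10 = -4/5
Substitute back to find the minimum value:
f(-4/5) = 5 * (-4/5)^2 + 8 * (-4/5) - 2
= 16/5 - 32/5 - 2
= -26/5 = -5.20

-5.20


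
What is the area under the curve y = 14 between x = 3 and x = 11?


The area under a constant function y = 14 is a rectangle.
Width = 11 - 3 = 8
Height = 14
Area = width * height
= 8 * 14
= 112

112


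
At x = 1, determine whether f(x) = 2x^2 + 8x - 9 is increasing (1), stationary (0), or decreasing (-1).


Compute f'(x) to determine behavior:
f'(x) = 4x + 8
f'(1) = 4 * 1 + 8
= 4 + 8
= 12
Since f'(1) > 0, the function is increasing (1)

1


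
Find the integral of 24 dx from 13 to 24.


The integral of a constant k over [a, b] equals k * (b - a).
integral from 13 to 24 of 24 dx
= 24 * (24 - 13)
= 24 * 11
= 264

264


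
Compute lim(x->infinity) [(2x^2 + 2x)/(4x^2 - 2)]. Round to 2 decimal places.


For limits at infinity with equal-degree polynomials,
we compare leading coefficients.
Numerator leading term: 2x^2
Denominator leading term: 4x^2
Divide both by x^2:
lim = (2 + 2/x) / (4 - 2/x^2)
As x -> infinity, the 1/x and 1/x^2 terms vanish:
= 2/4 = 1/2 = 0.50

0.50


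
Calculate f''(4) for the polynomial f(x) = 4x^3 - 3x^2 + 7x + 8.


First derivative:
f'(x) = 12x^2 - 6x + 7
Second derivative:
f''(x) = 24x - 6
Substitute x = 4:
f''(4) = 24 * 4 - 6
= 96 - 6
= 90

90


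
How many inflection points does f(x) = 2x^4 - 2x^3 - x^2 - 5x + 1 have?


Inflection points occur where f''(x) = 0 and concavity changes.
f(x) = 2x^4 - 2x^3 - x^2 - 5x + 1
f'(x) = 8x^3 - 6x^2 - 2x - 5
f''(x) = 24x^2 - 12x - 2
This is a quadratic in x. Use the discriminant to count real roots.
Discriminant = (-12)^2 - 4 * 24 * (-2)
= 144 - (-192)
= 336
Since discriminant > 0, f''(x) = 0 has 2 distinct real solutions.
A quadratic with two distinct real roots changes sign at each root, so concavity changes at both.
Number of inflection points: 2

2


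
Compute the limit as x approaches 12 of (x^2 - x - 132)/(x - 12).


Direct substitution gives 0/0, so we factor the numerator.
Factor: (x^2 - x - 132) = (x - 12)(x + 11)
Cancel the common factor (x - 12):
(x^2 - x - 132)/(x - 12) = (x + 11)
Now substitute x = 12:
= (12) - (-11) = 23

23


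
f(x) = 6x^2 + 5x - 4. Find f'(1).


Differentiate term by term using power and sum rules:
f(x) = 6x^2 + 5x - 4
f'(x) = 12x + 5
Substitute x = 1:
f'(1) = 12 * 1 + 5
= 12 + 5
= 17

17


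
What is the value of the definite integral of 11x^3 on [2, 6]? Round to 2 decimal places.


Find the antiderivative of 11x^3:
F(x) = 11/4 * x^4
Apply the Fundamental Theorem of Calculus:
F(6) - F(2)
= 11/4 * 6^4 - 11/4 * 2^4
= 11/4 * (1296 - 16)
= 11/4 * 1280
= 3520 = 3520.00

3520.00


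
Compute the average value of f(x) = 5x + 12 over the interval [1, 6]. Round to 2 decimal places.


Average value = 1/(b-a) * integral from a to b of f(x) dx
First compute the integral of 5x + 12:
F(x) = (5/2)x^2 + 12x
F(6) = 5/2 * 36 + 12 * 6 = 162
F(1) = 5/2 * 1 + 12 * 1 = 29/2
Integral = 162 - 29/2 = 295/2
Average = (295/2) / (6 - 1) = (295/2) / 5
= 59/2 = 29.50

29.50


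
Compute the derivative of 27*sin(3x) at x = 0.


Apply the chain rule to differentiate 27*sin(3x):
d/dx [27*sin(3x)]
= 27 * cos(3x) * d/dx(3x)
= 27 * 3 * cos(3x)
= 81 * cos(3x)
Evaluate at x = 0:
= 81 * cos(0)
= 81 * 1
= 81

81


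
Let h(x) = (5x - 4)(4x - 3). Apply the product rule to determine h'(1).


Let u(x) = 5x - 4 and v(x) = 4x - 3
u'(x) = 5
v'(x) = 4
Product rule: h'(x) = u'(x)*v(x) + u(x)*v'(x)
= 5 * (4x - 3) + (5x - 4) * 4
At x = 1:
u(1) = 5 * 1 - 4 = 1
v(1) = 4 * 1 - 3 = 1
h'(1) = 5 * 1 + 1 * 4
= 5 + 4
= 9

9


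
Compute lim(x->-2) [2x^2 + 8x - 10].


Since polynomials are continuous, we use direct substitution.
lim(x->-2) of 2x^2 + 8x - 10
= 2 * (-2)^2 + 8 * (-2) - 10
= 8 - 16 - 10
= -18

-18


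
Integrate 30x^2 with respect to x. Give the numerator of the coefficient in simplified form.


Apply the power rule for integration:
integral of ax^n dx = a/(n+1) * x^(n+1) + C
integral of 30x^2 dx
= 30/3 * x^3 + C
= 10 * x^3 + C
The coefficient in lowest terms is 10 = 10/1, so its numerator is 10

10


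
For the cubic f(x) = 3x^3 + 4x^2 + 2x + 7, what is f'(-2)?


Differentiate f(x) = 3x^3 + 4x^2 + 2x + 7 term by term:
f'(x) = 9x^2 + 8x + 2
Substitute x = -2:
f'(-2) = 9 * (-2)^2 + 8 * (-2) + 2
= 36 - 16 + 2
= 22

22


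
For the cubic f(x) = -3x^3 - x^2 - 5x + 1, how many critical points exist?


Find where f'(x) = 0:
f(x) = -3x^3 - x^2 - 5x + 1
f'(x) = -9x^2 - 2x - 5
This is a quadratic in x. Use the discriminant to count real roots.
Discriminant = (-2)^2 - 4 * (-9) * (-5)
= 4 - 180
= -176
Since discriminant < 0, f'(x) = 0 has no real solutions.
Number of critical points: 0

0


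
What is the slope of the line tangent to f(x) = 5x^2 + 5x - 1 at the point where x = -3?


The slope of the tangent line equals f'(x) at the point.
f(x) = 5x^2 + 5x - 1
f'(x) = 10x + 5
At x = -3:
f'(-3) = 10 * (-3) + 5
= -30 + 5
= -25

-25


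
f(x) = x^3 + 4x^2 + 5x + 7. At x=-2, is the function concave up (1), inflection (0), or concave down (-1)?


Concavity is determined by the sign of f''(x).
f(x) = x^3 + 4x^2 + 5x + 7
f'(x) = 3x^2 + 8x + 5
f''(x) = 6x + 8
f''(-2) = 6 * (-2) + 8
= -12 + 8
= -4
Since f''(-2) < 0, the function is concave down (-1)

-1


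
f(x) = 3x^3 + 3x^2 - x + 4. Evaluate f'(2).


Differentiate f(x) = 3x^3 + 3x^2 - x + 4 term by term:
f'(x) = 9x^2 + 6x - 1
Substitute x = 2:
f'(2) = 9 * 2^2 + 6 * 2 - 1
= 36 + 12 - 1
= 47

47


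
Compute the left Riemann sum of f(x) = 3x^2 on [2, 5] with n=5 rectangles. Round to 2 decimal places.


Left Riemann sum uses left endpoints of each subinterval.
Interval: [2, 5], n = 5
dx = (5 - 2) / 5 = 3/5
Left endpoints: [2, 13/5, 16/5, 19/5, 22/5]
f values: [12, 507/25, 768/25, 1083/25, 1452/25]
Sum = dx * (sum of f values)
= 3/5 * 822/5
= 2466/25 = 98.64

98.64


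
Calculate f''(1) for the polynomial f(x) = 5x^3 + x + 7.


First derivative:
f'(x) = 15x^2 + 1
Second derivative:
f''(x) = 30x
Substitute x = 1:
f''(1) = 30 * 1 + 0
= 30 + 0
= 30

30


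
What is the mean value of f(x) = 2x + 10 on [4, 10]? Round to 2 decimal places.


Average value = 1/(b-a) * integral from a to b of f(x) dx
First compute the integral of 2x + 10:
F(x) = x^2 + 10x
F(10) = 1 * 100 + 10 * 10 = 200
F(4) = 1 * 16 + 10 * 4 = 56
Integral = 200 - 56 = 144
Average = 144 / (10 - 4) = 144 / 6
= 24 = 24.00

24.00


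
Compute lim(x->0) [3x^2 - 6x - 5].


Since polynomials are continuous, we use direct substitution.
lim(x->0) of 3x^2 - 6x - 5
= 3 * 0^2 - 6 * 0 - 5
= 0 + 0 - 5
= -5

-5


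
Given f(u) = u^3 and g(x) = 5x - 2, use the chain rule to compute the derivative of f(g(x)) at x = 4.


Using the chain rule: (f(g(x)))' = f'(g(x)) * g'(x)
First, find g(4):
g(4) = 5 * 4 - 2 = 18
Next, f'(u) = 3u^2
And g'(x) = 5
So f'(g(4)) * g'(4)
= 3 * 18^2 * 5
= 3 * 324 * 5
= 4860

4860


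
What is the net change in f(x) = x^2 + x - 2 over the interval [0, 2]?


Net change = f(b) - f(a)
f(x) = x^2 + x - 2
Compute f(2):
f(2) = 1 * 2^2 + 1 * 2 - 2
= 4 + 2 - 2
= 4
Compute f(0):
f(0) = 1 * 0^2 + 1 * 0 - 2
= 0 + 0 - 2
= -2
Net change = 4 - (-2) = 6

6


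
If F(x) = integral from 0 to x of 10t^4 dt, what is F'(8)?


By the Fundamental Theorem of Calculus (Part 1):
If F(x) = integral from 0 to x of f(t) dt, then F'(x) = f(x)
Here f(t) = 10t^4
So F'(x) = 10x^4
Evaluate at x = 8:
F'(8) = 10 * 8^4
= 10 * 4096
= 40960

40960


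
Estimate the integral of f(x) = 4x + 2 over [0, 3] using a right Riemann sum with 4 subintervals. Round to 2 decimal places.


Right Riemann sum uses right endpoints of each subinterval.
Interval: [0, 3], n = 4
dx = (3 - 0) / 4 = 3/4
Right endpoints: [3/4, 3/2, 9/4, 3]
f values: [5, 8, 11, 14]
Sum = dx * (sum of f values)
= 3/4 * 38
= 57/2 = 28.50

28.50


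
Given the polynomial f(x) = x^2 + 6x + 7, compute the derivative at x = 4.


Differentiate term by term using power and sum rules:
f(x) = x^2 + 6x + 7
f'(x) = 2x + 6
Substitute x = 4:
f'(4) = 2 * 4 + 6
= 8 + 6
= 14

14


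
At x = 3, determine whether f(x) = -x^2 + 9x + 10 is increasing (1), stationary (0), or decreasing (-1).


Compute f'(x) to determine behavior:
f'(x) = -2x + 9
f'(3) = -2 * 3 + 9
= -6 + 9
= 3
Since f'(3) > 0, the function is increasing (1)

1


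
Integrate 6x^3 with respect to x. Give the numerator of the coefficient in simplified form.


Apply the power rule for integration:
integral of ax^n dx = a/(n+1) * x^(n+1) + C
integral of 6x^3 dx
= 6/4 * x^4 + C
= 3/2 * x^4 + C
The coefficient in lowest terms is 3/2, and its numerator is 3

3


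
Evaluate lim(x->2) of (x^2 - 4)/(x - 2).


Direct substitution gives 0/0, so we factor the numerator.
Factor: (x^2 - 4) = (x - 2)(x + 2)
Cancel the common factor (x - 2):
(x^2 - 4)/(x - 2) = (x + 2)
Now substitute x = 2:
= (2 + 2) = 4

4


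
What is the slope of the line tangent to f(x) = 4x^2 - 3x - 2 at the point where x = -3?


The slope of the tangent line equals f'(x) at the point.
f(x) = 4x^2 - 3x - 2
f'(x) = 8x - 3
At x = -3:
f'(-3) = 8 * (-3) - 3
= -24 - 3
= -27

-27


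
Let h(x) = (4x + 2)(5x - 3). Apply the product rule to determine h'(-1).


Let u(x) = 4x + 2 and v(x) = 5x - 3
u'(x) = 4
v'(x) = 5
Product rule: h'(x) = u'(x)*v(x) + u(x)*v'(x)
= 4 * (5x - 3) + (4x + 2) * 5
At x = -1:
u(-1) = 4 * (-1) + 2 = -2
v(-1) = 5 * (-1) - 3 = -8
h'(-1) = 4 * (-8) + (-2) * 5
= -32 - 10
= -42

-42


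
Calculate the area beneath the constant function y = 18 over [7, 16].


The area under a constant function y = 18 is a rectangle.
Width = 16 - 7 = 9
Height = 18
Area = width * height
= 9 * 18
= 162

162


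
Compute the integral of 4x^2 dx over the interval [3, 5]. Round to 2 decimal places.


Find the antiderivative of 4x^2:
F(x) = 4/3 * x^3
Apply the Fundamental Theorem of Calculus:
F(5) - F(3)
= 4/3 * 5^3 - 4/3 * 3^3
= 4/3 * (125 - 27)
= 4/3 * 98
= 392/3 ≈ 130.67

130.67


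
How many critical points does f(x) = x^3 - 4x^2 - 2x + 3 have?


Find where f'(x) = 0:
f(x) = x^3 - 4x^2 - 2x + 3
f'(x) = 3x^2 - 8x - 2
This is a quadratic in x. Use the discriminant to count real roots.
Discriminant = (-8)^2 - 4 * 3 * (-2)
= 64 - (-24)
= 88
Since discriminant > 0, f'(x) = 0 has 2 real solutions.
Number of critical points: 2

2


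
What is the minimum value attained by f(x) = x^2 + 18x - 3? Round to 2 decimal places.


For a quadratic f(x) = ax^2 + bx + c with a > 0, the minimum is at the vertex.
Vertex x-coordinate: x = -b/(2a)
x = -(18) / (2 * 1)
x = -18/2 = -9
Substitute back to find the minimum value:
f(-9) = 1 * (-9)^2 + 18 * (-9) - 3
= 81 - 162 - 3
= -84 = -84.00

-84.00


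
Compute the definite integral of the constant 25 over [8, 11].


The integral of a constant k over [a, b] equals k * (b - a).
integral from 8 to 11 of 25 dx
= 25 * (11 - 8)
= 25 * 3
= 75

75


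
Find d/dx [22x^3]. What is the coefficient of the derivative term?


We apply the power rule: d/dx [ax^n] = a*n * x^(n-1)
d/dx [22x^3]
= 22 * 3 * x^(3-1)
= 66x^2
The coefficient is 66

66


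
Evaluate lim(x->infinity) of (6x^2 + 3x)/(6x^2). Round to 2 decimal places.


For limits at infinity with equal-degree polynomials,
we compare leading coefficients.
Numerator leading term: 6x^2
Denominator leading term: 6x^2
Divide both by x^2:
lim = (6 + 3/x) / (6)
As x -> infinity, the 1/x and 1/x^2 terms vanish:
= 6/6 = 1 = 1.00

1.00


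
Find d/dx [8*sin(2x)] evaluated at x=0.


Apply the chain rule to differentiate 8*sin(2x):
d/dx [8*sin(2x)]
= 8 * cos(2x) * d/dx(2x)
= 8 * 2 * cos(2x)
= 16 * cos(2x)
Evaluate at x = 0:
= 16 * cos(0)
= 16 * 1
= 16

16


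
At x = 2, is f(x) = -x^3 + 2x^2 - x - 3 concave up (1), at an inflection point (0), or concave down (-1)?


Concavity is determined by the sign of f''(x).
f(x) = -x^3 + 2x^2 - x - 3
f'(x) = -3x^2 + 4x - 1
f''(x) = -6x + 4
f''(2) = -6 * 2 + 4
= -12 + 4
= -8
Since f''(2) < 0, the function is concave down (-1)

-1


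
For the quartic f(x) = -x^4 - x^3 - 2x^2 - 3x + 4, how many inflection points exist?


Inflection points occur where f''(x) = 0 and concavity changes.
f(x) = -x^4 - x^3 - 2x^2 - 3x + 4
f'(x) = -4x^3 - 3x^2 - 4x - 3
f''(x) = -12x^2 - 6x - 4
This is a quadratic in x. Use the discriminant to count real roots.
Discriminant = (-6)^2 - 4 * (-12) * (-4)
= 36 - 192
= -156
Since discriminant < 0, f''(x) = 0 has no real solutions.
Number of inflection points: 0

0


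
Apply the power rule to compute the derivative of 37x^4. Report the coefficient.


We apply the power rule: d/dx [ax^n] = a*n * x^(n-1)
d/dx [37x^4]
= 37 * 4 * x^(4-1)
= 148x^3
The coefficient is 148

148


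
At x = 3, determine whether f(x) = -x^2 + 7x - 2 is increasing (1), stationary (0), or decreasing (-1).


Compute f'(x) to determine behavior:
f'(x) = -2x + 7
f'(3) = -2 * 3 + 7
= -6 + 7
= 1
Since f'(3) > 0, the function is increasing (1)

1


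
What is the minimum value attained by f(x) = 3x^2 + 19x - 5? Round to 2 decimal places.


For a quadratic f(x) = ax^2 + bx + c with a > 0, the minimum is at the vertex.
Vertex x-coordinate: x = -b/(2a)
x = -(19) / (2 * 3)
x = -19/6
Substitute back to find the minimum value:
f(-19/6) = 3 * (-19/6)^2 + 19 * (-19/6) - 5
= 361/12 - 361/6 - 5
= -421/12 ≈ -35.08

-35.08


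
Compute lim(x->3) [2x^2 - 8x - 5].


Since polynomials are continuous, we use direct substitution.
lim(x->3) of 2x^2 - 8x - 5
= 2 * 3^2 - 8 * 3 - 5
= 18 - 24 - 5
= -11

-11


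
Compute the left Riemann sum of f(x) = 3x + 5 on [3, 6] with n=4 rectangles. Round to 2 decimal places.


Left Riemann sum uses left endpoints of each subinterval.
Interval: [3, 6], n = 4
dx = (6 - 3) / 4 = 3/4
Left endpoints: [3, 15/4, 9/2, 21/4]
f values: [14, 65/4, 37/2, 83/4]
Sum = dx * (sum of f values)
= 3/4 * 139/2
= 417/8 ≈ 52.13

52.13


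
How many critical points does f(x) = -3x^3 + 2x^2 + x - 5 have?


Find where f'(x) = 0:
f(x) = -3x^3 + 2x^2 + x - 5
f'(x) = -9x^2 + 4x + 1
This is a quadratic in x. Use the discriminant to count real roots.
Discriminant = (4)^2 - 4 * (-9) * 1
= 16 - (-36)
= 52
Since discriminant > 0, f'(x) = 0 has 2 real solutions.
Number of critical points: 2

2


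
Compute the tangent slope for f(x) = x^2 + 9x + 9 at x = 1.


The slope of the tangent line equals f'(x) at the point.
f(x) = x^2 + 9x + 9
f'(x) = 2x + 9
At x = 1:
f'(1) = 2 * 1 + 9
= 2 + 9
= 11

11


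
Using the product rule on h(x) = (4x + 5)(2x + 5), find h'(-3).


Let u(x) = 4x + 5 and v(x) = 2x + 5
u'(x) = 4
v'(x) = 2
Product rule: h'(x) = u'(x)*v(x) + u(x)*v'(x)
= 4 * (2x + 5) + (4x + 5) * 2
At x = -3:
u(-3) = 4 * (-3) + 5 = -7
v(-3) = 2 * (-3) + 5 = -1
h'(-3) = 4 * (-1) + (-7) * 2
= -4 - 14
= -18

-18


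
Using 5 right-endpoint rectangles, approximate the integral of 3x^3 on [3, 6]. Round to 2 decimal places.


Right Riemann sum uses right endpoints of each subinterval.
Interval: [3, 6], n = 5
dx = (6 - 3) / 5 = 3/5
Right endpoints: [18/5, 21/5, 24/5, 27/5, 6]
f values: [17496/125, 27783/125, 41472/125, 59049/125, 648]
Sum = dx * (sum of f values)
= 3/5 * 9072/5
= 27216/25 = 1088.64

1088.64


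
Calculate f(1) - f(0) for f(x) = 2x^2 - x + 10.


Net change = f(b) - f(a)
f(x) = 2x^2 - x + 10
Compute f(1):
f(1) = 2 * 1^2 - 1 * 1 + 10
= 2 - 1 + 10
= 11
Compute f(0):
f(0) = 2 * 0^2 - 1 * 0 + 10
= 0 + 0 + 10
= 10
Net change = 11 - 10 = 1

1


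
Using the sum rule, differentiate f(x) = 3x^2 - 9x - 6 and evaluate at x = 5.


Differentiate term by term using power and sum rules:
f(x) = 3x^2 - 9x - 6
f'(x) = 6x - 9
Substitute x = 5:
f'(5) = 6 * 5 - 9
= 30 - 9
= 21

21


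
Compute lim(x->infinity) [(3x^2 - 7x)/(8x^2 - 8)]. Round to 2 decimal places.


For limits at infinity with equal-degree polynomials,
we compare leading coefficients.
Numerator leading term: 3x^2
Denominator leading term: 8x^2
Divide both by x^2:
lim = (3 - 7/x) / (8 - 8/x^2)
As x -> infinity, the 1/x and 1/x^2 terms vanish:
= 3/8 ≈ 0.38

0.38


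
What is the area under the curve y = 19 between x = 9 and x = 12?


The area under a constant function y = 19 is a rectangle.
Width = 12 - 9 = 3
Height = 19
Area = width * height
= 3 * 19
= 57

57


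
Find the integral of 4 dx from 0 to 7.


The integral of a constant k over [a, b] equals k * (b - a).
integral from 0 to 7 of 4 dx
= 4 * (7 - 0)
= 4 * 7
= 28

28


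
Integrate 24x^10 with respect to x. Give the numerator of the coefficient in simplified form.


Apply the power rule for integration:
integral of ax^n dx = a/(n+1) * x^(n+1) + C
integral of 24x^10 dx
= 24/11 * x^11 + C
The coefficient in lowest terms is 24/11, and its numerator is 24

24


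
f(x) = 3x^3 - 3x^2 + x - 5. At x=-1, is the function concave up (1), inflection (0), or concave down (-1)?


Concavity is determined by the sign of f''(x).
f(x) = 3x^3 - 3x^2 + x - 5
f'(x) = 9x^2 - 6x + 1
f''(x) = 18x - 6
f''(-1) = 18 * (-1) - 6
= -18 - 6
= -24
Since f''(-1) < 0, the function is concave down (-1)

-1


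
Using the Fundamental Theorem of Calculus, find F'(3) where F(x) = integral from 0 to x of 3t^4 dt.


By the Fundamental Theorem of Calculus (Part 1):
If F(x) = integral from 0 to x of f(t) dt, then F'(x) = f(x)
Here f(t) = 3t^4
So F'(x) = 3x^4
Evaluate at x = 3:
F'(3) = 3 * 3^4
= 3 * 81
= 243

243


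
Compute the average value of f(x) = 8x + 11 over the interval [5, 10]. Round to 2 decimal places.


Average value = 1/(b-a) * integral from a to b of f(x) dx
First compute the integral of 8x + 11:
F(x) = 4x^2 + 11x
F(10) = 4 * 100 + 11 * 10 = 510
F(5) = 4 * 25 + 11 * 5 = 155
Integral = 510 - 155 = 355
Average = 355 / (10 - 5) = 355 / 5
= 71 = 71.00

71.00


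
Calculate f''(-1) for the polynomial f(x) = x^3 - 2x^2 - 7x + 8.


First derivative:
f'(x) = 3x^2 - 4x - 7
Second derivative:
f''(x) = 6x - 4
Substitute x = -1:
f''(-1) = 6 * (-1) - 4
= -6 - 4
= -10

-10


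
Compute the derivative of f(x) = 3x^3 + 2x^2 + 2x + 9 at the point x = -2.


Differentiate f(x) = 3x^3 + 2x^2 + 2x + 9 term by term:
f'(x) = 9x^2 + 4x + 2
Substitute x = -2:
f'(-2) = 9 * (-2)^2 + 4 * (-2) + 2
= 36 - 8 + 2
= 30

30


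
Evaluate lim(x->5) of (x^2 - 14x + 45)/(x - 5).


Direct substitution gives 0/0, so we factor the numerator.
Factor: (x^2 - 14x + 45) = (x - 5)(x - 9)
Cancel the common factor (x - 5):
(x^2 - 14x + 45)/(x - 5) = (x - 9)
Now substitute x = 5:
= (5) - (9) = -4

-4


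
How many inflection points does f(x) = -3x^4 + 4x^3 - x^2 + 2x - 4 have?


Inflection points occur where f''(x) = 0 and concavity changes.
f(x) = -3x^4 + 4x^3 - x^2 + 2x - 4
f'(x) = -12x^3 + 12x^2 - 2x + 2
f''(x) = -36x^2 + 24x - 2
This is a quadratic in x. Use the discriminant to count real roots.
Discriminant = (24)^2 - 4 * (-36) * (-2)
= 576 - 288
= 288
Since discriminant > 0, f''(x) = 0 has 2 distinct real solutions.
A quadratic with two distinct real roots changes sign at each root, so concavity changes at both.
Number of inflection points: 2

2


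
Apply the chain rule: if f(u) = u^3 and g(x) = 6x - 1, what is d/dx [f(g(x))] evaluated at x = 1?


Using the chain rule: (f(g(x)))' = f'(g(x)) * g'(x)
First, find g(1):
g(1) = 6 * 1 - 1 = 5
Next, f'(u) = 3u^2
And g'(x) = 6
So f'(g(1)) * g'(1)
= 3 * 5^2 * 6
= 3 * 25 * 6
= 450

450


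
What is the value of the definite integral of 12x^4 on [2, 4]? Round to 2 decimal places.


Find the antiderivative of 12x^4:
F(x) = 12/5 * x^5
Apply the Fundamental Theorem of Calculus:
F(4) - F(2)
= 12/5 * 4^5 - 12/5 * 2^5
= 12/5 * (1024 - 32)
= 12/5 * 992
= 11904/5 = 2380.80

2380.80


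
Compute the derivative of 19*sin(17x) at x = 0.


Apply the chain rule to differentiate 19*sin(17x):
d/dx [19*sin(17x)]
= 19 * cos(17x) * d/dx(17x)
= 19 * 17 * cos(17x)
= 323 * cos(17x)
Evaluate at x = 0:
= 323 * cos(0)
= 323 * 1
= 323

323


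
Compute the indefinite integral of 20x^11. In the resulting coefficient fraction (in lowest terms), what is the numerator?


Apply the power rule for integration:
integral of ax^n dx = a/(n+1) * x^(n+1) + C
integral of 20x^11 dx
= 20/12 * x^12 + C
= 5/3 * x^12 + C
The coefficient in lowest terms is 5/3, and its numerator is 5

5


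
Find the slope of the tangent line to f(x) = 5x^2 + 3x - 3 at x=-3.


The slope of the tangent line equals f'(x) at the point.
f(x) = 5x^2 + 3x - 3
f'(x) = 10x + 3
At x = -3:
f'(-3) = 10 * (-3) + 3
= -30 + 3
= -27

-27


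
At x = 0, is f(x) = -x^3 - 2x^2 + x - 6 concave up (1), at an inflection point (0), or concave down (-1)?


Concavity is determined by the sign of f''(x).
f(x) = -x^3 - 2x^2 + x - 6
f'(x) = -3x^2 - 4x + 1
f''(x) = -6x - 4
f''(0) = -6 * 0 - 4
= 0 - 4
= -4
Since f''(0) < 0, the function is concave down (-1)

-1


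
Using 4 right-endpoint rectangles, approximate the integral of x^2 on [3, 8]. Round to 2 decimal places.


Right Riemann sum uses right endpoints of each subinterval.
Interval: [3, 8], n = 4
dx = (8 - 3) / 4 = 5/4
Right endpoints: [17/4, 11/2, 27/4, 8]
f values: [289/16, 121/4, 729/16, 64]
Sum = dx * (sum of f values)
= 5/4 * 1263/8
= 6315/32 ≈ 197.34

197.34


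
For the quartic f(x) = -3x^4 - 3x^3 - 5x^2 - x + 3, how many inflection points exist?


Inflection points occur where f''(x) = 0 and concavity changes.
f(x) = -3x^4 - 3x^3 - 5x^2 - x + 3
f'(x) = -12x^3 - 9x^2 - 10x - 1
f''(x) = -36x^2 - 18x - 10
This is a quadratic in x. Use the discriminant to count real roots.
Discriminant = (-18)^2 - 4 * (-36) * (-10)
= 324 - 1440
= -1116
Since discriminant < 0, f''(x) = 0 has no real solutions.
Number of inflection points: 0

0


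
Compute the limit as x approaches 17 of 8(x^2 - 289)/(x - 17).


Direct substitution gives 0/0, so we factor the numerator.
Factor: 8(x^2 - 289) = 8 * (x - 17)(x + 17)
Cancel the common factor (x - 17):
8(x^2 - 289)/(x - 17) = 8 * (x + 17)
Now substitute x = 17:
= 8 * (17 + 17) = 272

272


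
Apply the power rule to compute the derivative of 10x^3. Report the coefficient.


We apply the power rule: d/dx [ax^n] = a*n * x^(n-1)
d/dx [10x^3]
= 10 * 3 * x^(3-1)
= 30x^2
The coefficient is 30

30


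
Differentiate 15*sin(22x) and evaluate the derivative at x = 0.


Apply the chain rule to differentiate 15*sin(22x):
d/dx [15*sin(22x)]
= 15 * cos(22x) * d/dx(22x)
= 15 * 22 * cos(22x)
= 330 * cos(22x)
Evaluate at x = 0:
= 330 * cos(0)
= 330 * 1
= 330

330


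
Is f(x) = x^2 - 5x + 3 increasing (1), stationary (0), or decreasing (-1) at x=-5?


Compute f'(x) to determine behavior:
f'(x) = 2x - 5
f'(-5) = 2 * (-5) - 5
= -10 - 5
= -15
Since f'(-5) < 0, the function is decreasing (-1)

-1


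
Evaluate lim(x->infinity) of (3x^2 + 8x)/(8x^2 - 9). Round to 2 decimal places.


For limits at infinity with equal-degree polynomials,
we compare leading coefficients.
Numerator leading term: 3x^2
Denominator leading term: 8x^2
Divide both by x^2:
lim = (3 + 8/x) / (8 - 9/x^2)
As x -> infinity, the 1/x and 1/x^2 terms vanish:
= 3/8 ≈ 0.38

0.38


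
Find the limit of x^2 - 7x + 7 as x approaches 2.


Since polynomials are continuous, we use direct substitution.
lim(x->2) of x^2 - 7x + 7
= 1 * 2^2 - 7 * 2 + 7
= 4 - 14 + 7
= -3

-3


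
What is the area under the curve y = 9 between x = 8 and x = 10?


The area under a constant function y = 9 is a rectangle.
Width = 10 - 8 = 2
Height = 9
Area = width * height
= 2 * 9
= 18

18


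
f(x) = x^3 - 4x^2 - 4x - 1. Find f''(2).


First derivative:
f'(x) = 3x^2 - 8x - 4
Second derivative:
f''(x) = 6x - 8
Substitute x = 2:
f''(2) = 6 * 2 - 8
= 12 - 8
= 4

4


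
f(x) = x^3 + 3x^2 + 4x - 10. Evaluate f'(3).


Differentiate f(x) = x^3 + 3x^2 + 4x - 10 term by term:
f'(x) = 3x^2 + 6x + 4
Substitute x = 3:
f'(3) = 3 * 3^2 + 6 * 3 + 4
= 27 + 18 + 4
= 49

49


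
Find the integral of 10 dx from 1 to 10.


The integral of a constant k over [a, b] equals k * (b - a).
integral from 1 to 10 of 10 dx
= 10 * (10 - 1)
= 10 * 9
= 90

90


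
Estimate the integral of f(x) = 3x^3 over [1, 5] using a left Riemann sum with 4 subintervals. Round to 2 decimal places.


Left Riemann sum uses left endpoints of each subinterval.
Interval: [1, 5], n = 4
dx = (5 - 1) / 4 = 1
Left endpoints: [1, 2, 3, 4]
f values: [3, 24, 81, 192]
Sum = dx * (sum of f values)
= 1 * 300
= 300 = 300.00

300.00


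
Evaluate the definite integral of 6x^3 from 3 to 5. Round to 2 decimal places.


Find the antiderivative of 6x^3:
F(x) = 6/4 * x^4
Apply the Fundamental Theorem of Calculus:
F(5) - F(3)
= 6/4 * 5^4 - 6/4 * 3^4
= 6/4 * (625 - 81)
= 6/4 * 544
= 816 = 816.00

816.00


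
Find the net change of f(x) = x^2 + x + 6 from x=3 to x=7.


Net change = f(b) - f(a)
f(x) = x^2 + x + 6
Compute f(7):
f(7) = 1 * 7^2 + 1 * 7 + 6
= 49 + 7 + 6
= 62
Compute f(3):
f(3) = 1 * 3^2 + 1 * 3 + 6
= 9 + 3 + 6
= 18
Net change = 62 - 18 = 44

44


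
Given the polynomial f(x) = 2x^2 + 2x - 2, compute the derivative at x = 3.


Differentiate term by term using power and sum rules:
f(x) = 2x^2 + 2x - 2
f'(x) = 4x + 2
Substitute x = 3:
f'(3) = 4 * 3 + 2
= 12 + 2
= 14

14


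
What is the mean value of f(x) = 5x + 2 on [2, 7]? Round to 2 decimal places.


Average value = 1/(b-a) * integral from a to b of f(x) dx
First compute the integral of 5x + 2:
F(x) = (5/2)x^2 + 2x
F(7) = 5/2 * 49 + 2 * 7 = 273/2
F(2) = 5/2 * 4 + 2 * 2 = 14
Integral = 273/2 - 14 = 245/2
Average = (245/2) / (7 - 2) = (245/2) / 5
= 49/2 = 24.50

24.50


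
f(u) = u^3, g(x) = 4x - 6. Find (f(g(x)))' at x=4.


Using the chain rule: (f(g(x)))' = f'(g(x)) * g'(x)
First, find g(4):
g(4) = 4 * 4 - 6 = 10
Next, f'(u) = 3u^2
And g'(x) = 4
So f'(g(4)) * g'(4)
= 3 * 10^2 * 4
= 3 * 100 * 4
= 1200

1200


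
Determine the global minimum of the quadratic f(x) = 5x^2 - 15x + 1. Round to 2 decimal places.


For a quadratic f(x) = ax^2 + bx + c with a > 0, the minimum is at the vertex.
Vertex x-coordinate: x = -b/(2a)
x = -(-15) / (2 * 5)
x = 15/10 = 3/2
Substitute back to find the minimum value:
f(3/2) = 5 * (3/2)^2 - 15 * (3/2) + 1
= 45/4 - 45/2 + 1
= -41/4 = -10.25

-10.25


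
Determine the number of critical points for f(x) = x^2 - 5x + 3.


Find where f'(x) = 0:
f'(x) = 2x - 5
Set f'(x) = 0:
2x - 5 = 0
x = 5 / 2 = 5/2
This is a linear equation in x, so there is exactly one solution.
Number of critical points: 1

1


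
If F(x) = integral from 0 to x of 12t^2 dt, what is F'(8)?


By the Fundamental Theorem of Calculus (Part 1):
If F(x) = integral from 0 to x of f(t) dt, then F'(x) = f(x)
Here f(t) = 12t^2
So F'(x) = 12x^2
Evaluate at x = 8:
F'(8) = 12 * 8^2
= 12 * 64
= 768

768


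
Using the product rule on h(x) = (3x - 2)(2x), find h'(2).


Let u(x) = 3x - 2 and v(x) = 2x
u'(x) = 3
v'(x) = 2
Product rule: h'(x) = u'(x)*v(x) + u(x)*v'(x)
= 3 * (2x) + (3x - 2) * 2
At x = 2:
u(2) = 3 * 2 - 2 = 4
v(2) = 2 * 2 + 0 = 4
h'(2) = 3 * 4 + 4 * 2
= 12 + 8
= 20

20


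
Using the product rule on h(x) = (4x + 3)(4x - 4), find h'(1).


Let u(x) = 4x + 3 and v(x) = 4x - 4
u'(x) = 4
v'(x) = 4
Product rule: h'(x) = u'(x)*v(x) + u(x)*v'(x)
= 4 * (4x - 4) + (4x + 3) * 4
At x = 1:
u(1) = 4 * 1 + 3 = 7
v(1) = 4 * 1 - 4 = 0
h'(1) = 4 * 0 + 7 * 4
= 0 + 28
= 28

28


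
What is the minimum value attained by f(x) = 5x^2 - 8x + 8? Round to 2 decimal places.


For a quadratic f(x) = ax^2 + bx + c with a > 0, the minimum is at the vertex.
Vertex x-coordinate: x = -b/(2a)
x = -(-8) / (2 * 5)
x = 8/10 = 4/5
Substitute back to find the minimum value:
f(4/5) = 5 * (4/5)^2 - 8 * (4/5) + 8
= 16/5 - 32/5 + 8
= 24/5 = 4.80

4.80


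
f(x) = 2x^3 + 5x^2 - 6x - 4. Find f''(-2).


First derivative:
f'(x) = 6x^2 + 10x - 6
Second derivative:
f''(x) = 12x + 10
Substitute x = -2:
f''(-2) = 12 * (-2) + 10
= -24 + 10
= -14

-14


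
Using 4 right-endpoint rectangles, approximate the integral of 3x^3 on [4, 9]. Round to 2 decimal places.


Right Riemann sum uses right endpoints of each subinterval.
Interval: [4, 9], n = 4
dx = (9 - 4) / 4 = 5/4
Right endpoints: [21/4, 13/2, 31/4, 9]
f values: [27783/64, 6591/8, 89373/64, 2187]
Sum = dx * (sum of f values)
= 5/4 * 77463/16
= 387315/64 ≈ 6051.80

6051.80


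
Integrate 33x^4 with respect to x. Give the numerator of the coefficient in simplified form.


Apply the power rule for integration:
integral of ax^n dx = a/(n+1) * x^(n+1) + C
integral of 33x^4 dx
= 33/5 * x^5 + C
The coefficient in lowest terms is 33/5, and its numerator is 33

33


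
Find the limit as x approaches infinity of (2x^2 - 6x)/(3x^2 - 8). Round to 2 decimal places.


For limits at infinity with equal-degree polynomials,
we compare leading coefficients.
Numerator leading term: 2x^2
Denominator leading term: 3x^2
Divide both by x^2:
lim = (2 - 6/x) / (3 - 8/x^2)
As x -> infinity, the 1/x and 1/x^2 terms vanish:
= 2/3 ≈ 0.67

0.67


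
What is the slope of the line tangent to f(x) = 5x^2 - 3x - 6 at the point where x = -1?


The slope of the tangent line equals f'(x) at the point.
f(x) = 5x^2 - 3x - 6
f'(x) = 10x - 3
At x = -1:
f'(-1) = 10 * (-1) - 3
= -10 - 3
= -13

-13


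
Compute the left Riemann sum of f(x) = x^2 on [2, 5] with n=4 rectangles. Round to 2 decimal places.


Left Riemann sum uses left endpoints of each subinterval.
Interval: [2, 5], n = 4
dx = (5 - 2) / 4 = 3/4
Left endpoints: [2, 11/4, 7/2, 17/4]
f values: [4, 121/16, 49/4, 289/16]
Sum = dx * (sum of f values)
= 3/4 * 335/8
= 1005/32 ≈ 31.41

31.41


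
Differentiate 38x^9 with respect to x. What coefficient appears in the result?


We apply the power rule: d/dx [ax^n] = a*n * x^(n-1)
d/dx [38x^9]
= 38 * 9 * x^(9-1)
= 342x^8
The coefficient is 342

342


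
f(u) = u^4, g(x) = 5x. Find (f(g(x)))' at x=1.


Using the chain rule: (f(g(x)))' = f'(g(x)) * g'(x)
First, find g(1):
g(1) = 5 * 1 + 0 = 5
Next, f'(u) = 4u^3
And g'(x) = 5
So f'(g(1)) * g'(1)
= 4 * 5^3 * 5
= 4 * 125 * 5
= 2500

2500


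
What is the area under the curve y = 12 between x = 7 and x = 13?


The area under a constant function y = 12 is a rectangle.
Width = 13 - 7 = 6
Height = 12
Area = width * height
= 6 * 12
= 72

72


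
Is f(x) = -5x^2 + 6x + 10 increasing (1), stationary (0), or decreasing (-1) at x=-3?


Compute f'(x) to determine behavior:
f'(x) = -10x + 6
f'(-3) = -10 * (-3) + 6
= 30 + 6
= 36
Since f'(-3) > 0, the function is increasing (1)

1


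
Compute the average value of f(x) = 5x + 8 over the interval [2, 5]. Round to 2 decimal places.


Average value = 1/(b-a) * integral from a to b of f(x) dx
First compute the integral of 5x + 8:
F(x) = (5/2)x^2 + 8x
F(5) = 5/2 * 25 + 8 * 5 = 205/2
F(2) = 5/2 * 4 + 8 * 2 = 26
Integral = 205/2 - 26 = 153/2
Average = (153/2) / (5 - 2) = (153/2) / 3
= 51/2 = 25.50

25.50


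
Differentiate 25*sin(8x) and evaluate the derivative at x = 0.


Apply the chain rule to differentiate 25*sin(8x):
d/dx [25*sin(8x)]
= 25 * cos(8x) * d/dx(8x)
= 25 * 8 * cos(8x)
= 200 * cos(8x)
Evaluate at x = 0:
= 200 * cos(0)
= 200 * 1
= 200

200


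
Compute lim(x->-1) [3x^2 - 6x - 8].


Since polynomials are continuous, we use direct substitution.
lim(x->-1) of 3x^2 - 6x - 8
= 3 * (-1)^2 - 6 * (-1) - 8
= 3 + 6 - 8
= 1

1


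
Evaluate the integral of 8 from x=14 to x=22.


The integral of a constant k over [a, b] equals k * (b - a).
integral from 14 to 22 of 8 dx
= 8 * (22 - 14)
= 8 * 8
= 64

64


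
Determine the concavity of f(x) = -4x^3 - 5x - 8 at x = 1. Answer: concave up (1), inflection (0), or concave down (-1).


Concavity is determined by the sign of f''(x).
f(x) = -4x^3 - 5x - 8
f'(x) = -12x^2 - 5
f''(x) = -24x
f''(1) = -24 * 1 + 0
= -24 + 0
= -24
Since f''(1) < 0, the function is concave down (-1)

-1


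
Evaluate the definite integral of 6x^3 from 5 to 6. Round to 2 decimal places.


Find the antiderivative of 6x^3:
F(x) = 6/4 * x^4
Apply the Fundamental Theorem of Calculus:
F(6) - F(5)
= 6/4 * 6^4 - 6/4 * 5^4
= 6/4 * (1296 - 625)
= 6/4 * 671
= 2013/2 = 1006.50

1006.50


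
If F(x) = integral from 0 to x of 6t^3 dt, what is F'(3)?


By the Fundamental Theorem of Calculus (Part 1):
If F(x) = integral from 0 to x of f(t) dt, then F'(x) = f(x)
Here f(t) = 6t^3
So F'(x) = 6x^3
Evaluate at x = 3:
F'(3) = 6 * 3^3
= 6 * 27
= 162

162


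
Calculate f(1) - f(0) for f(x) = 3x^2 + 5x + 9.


Net change = f(b) - f(a)
f(x) = 3x^2 + 5x + 9
Compute f(1):
f(1) = 3 * 1^2 + 5 * 1 + 9
= 3 + 5 + 9
= 17
Compute f(0):
f(0) = 3 * 0^2 + 5 * 0 + 9
= 0 + 0 + 9
= 9
Net change = 17 - 9 = 8

8


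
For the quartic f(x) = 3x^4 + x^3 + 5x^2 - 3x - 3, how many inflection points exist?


Inflection points occur where f''(x) = 0 and concavity changes.
f(x) = 3x^4 + x^3 + 5x^2 - 3x - 3
f'(x) = 12x^3 + 3x^2 + 10x - 3
f''(x) = 36x^2 + 6x + 10
This is a quadratic in x. Use the discriminant to count real roots.
Discriminant = (6)^2 - 4 * 36 * 10
= 36 - 1440
= -1404
Since discriminant < 0, f''(x) = 0 has no real solutions.
Number of inflection points: 0

0


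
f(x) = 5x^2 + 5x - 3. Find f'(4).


Differentiate term by term using power and sum rules:
f(x) = 5x^2 + 5x - 3
f'(x) = 10x + 5
Substitute x = 4:
f'(4) = 10 * 4 + 5
= 40 + 5
= 45

45


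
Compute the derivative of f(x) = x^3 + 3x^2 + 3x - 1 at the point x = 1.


Differentiate f(x) = x^3 + 3x^2 + 3x - 1 term by term:
f'(x) = 3x^2 + 6x + 3
Substitute x = 1:
f'(1) = 3 * 1^2 + 6 * 1 + 3
= 3 + 6 + 3
= 12

12


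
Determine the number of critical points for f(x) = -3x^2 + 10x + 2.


Find where f'(x) = 0:
f'(x) = -6x + 10
Set f'(x) = 0:
-6x + 10 = 0
x = -10 / (-6) = 5/3
This is a linear equation in x, so there is exactly one solution.
Number of critical points: 1

1
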